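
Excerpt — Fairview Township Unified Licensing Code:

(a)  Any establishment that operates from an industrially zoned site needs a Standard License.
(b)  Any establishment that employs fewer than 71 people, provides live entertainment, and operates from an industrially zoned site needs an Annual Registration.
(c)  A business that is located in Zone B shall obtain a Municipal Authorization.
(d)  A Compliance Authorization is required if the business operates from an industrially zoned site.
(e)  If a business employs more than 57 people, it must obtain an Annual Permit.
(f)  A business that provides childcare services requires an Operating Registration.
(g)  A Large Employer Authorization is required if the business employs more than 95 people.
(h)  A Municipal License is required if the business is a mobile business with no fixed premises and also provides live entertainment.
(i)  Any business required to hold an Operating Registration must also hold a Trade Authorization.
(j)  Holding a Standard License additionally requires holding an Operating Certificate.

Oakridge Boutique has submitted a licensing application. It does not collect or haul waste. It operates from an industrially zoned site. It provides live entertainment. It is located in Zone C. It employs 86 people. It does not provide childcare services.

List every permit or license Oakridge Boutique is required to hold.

Annual Permit, Compliance Authorization, Operating Certificate, Standard License

(a) operates from an industrially zoned site → Standard License required.
(b) employees 86 ≥ 71; provides live entertainment; operates from an industrially zoned site → Annual Registration not required.
(c) is located in Zone C (not: is located in Zone B) → Municipal Authorization not required.
(d) operates from an industrially zoned site → Compliance Authorization required.
(e) employees 86 > 57 → Annual Permit required.
(f) does not provide childcare services → Operating Registration not required.
(g) employees 86 ≤ 95 → Large Employer Authorization not required.
(h) operates from an industrially zoned site (not: is a mobile business with no fixed premises); provides live entertainment → Municipal License not required.
(i) Operating Registration is not required → no effect.
(j) Standard License is required → Operating Certificate also required.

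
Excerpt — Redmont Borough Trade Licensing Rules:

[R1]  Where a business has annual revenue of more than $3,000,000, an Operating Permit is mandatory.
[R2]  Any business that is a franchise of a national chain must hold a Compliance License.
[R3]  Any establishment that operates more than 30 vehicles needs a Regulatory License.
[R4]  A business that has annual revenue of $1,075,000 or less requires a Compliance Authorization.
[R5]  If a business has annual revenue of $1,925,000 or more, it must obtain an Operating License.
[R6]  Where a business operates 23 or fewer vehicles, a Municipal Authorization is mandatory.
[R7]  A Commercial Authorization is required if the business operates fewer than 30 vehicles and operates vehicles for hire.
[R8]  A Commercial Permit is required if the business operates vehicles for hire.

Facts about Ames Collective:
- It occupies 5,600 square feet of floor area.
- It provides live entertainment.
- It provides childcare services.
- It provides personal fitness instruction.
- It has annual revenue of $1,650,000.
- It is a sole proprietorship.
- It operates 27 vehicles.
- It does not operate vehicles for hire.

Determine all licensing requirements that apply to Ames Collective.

None

[R1] revenue $1,650,000 ≤ $3,000,000 → Operating Permit not required.
[R2] is a sole proprietorship (not: is a franchise of a national chain) → Compliance License not required.
[R3] vehicles 27 ≤ 30 → Regulatory License not required.
[R4] revenue $1,650,000 > $1,075,000 → Compliance Authorization not required.
[R5] revenue $1,650,000 < $1,925,000 → Operating License not required.
[R6] vehicles 27 > 23 → Municipal Authorization not required.
[R7] vehicles 27 < 30; does not operate vehicles for hire → Commercial Authorization not required.
[R8] does not operate vehicles for hire → Commercial Permit not required.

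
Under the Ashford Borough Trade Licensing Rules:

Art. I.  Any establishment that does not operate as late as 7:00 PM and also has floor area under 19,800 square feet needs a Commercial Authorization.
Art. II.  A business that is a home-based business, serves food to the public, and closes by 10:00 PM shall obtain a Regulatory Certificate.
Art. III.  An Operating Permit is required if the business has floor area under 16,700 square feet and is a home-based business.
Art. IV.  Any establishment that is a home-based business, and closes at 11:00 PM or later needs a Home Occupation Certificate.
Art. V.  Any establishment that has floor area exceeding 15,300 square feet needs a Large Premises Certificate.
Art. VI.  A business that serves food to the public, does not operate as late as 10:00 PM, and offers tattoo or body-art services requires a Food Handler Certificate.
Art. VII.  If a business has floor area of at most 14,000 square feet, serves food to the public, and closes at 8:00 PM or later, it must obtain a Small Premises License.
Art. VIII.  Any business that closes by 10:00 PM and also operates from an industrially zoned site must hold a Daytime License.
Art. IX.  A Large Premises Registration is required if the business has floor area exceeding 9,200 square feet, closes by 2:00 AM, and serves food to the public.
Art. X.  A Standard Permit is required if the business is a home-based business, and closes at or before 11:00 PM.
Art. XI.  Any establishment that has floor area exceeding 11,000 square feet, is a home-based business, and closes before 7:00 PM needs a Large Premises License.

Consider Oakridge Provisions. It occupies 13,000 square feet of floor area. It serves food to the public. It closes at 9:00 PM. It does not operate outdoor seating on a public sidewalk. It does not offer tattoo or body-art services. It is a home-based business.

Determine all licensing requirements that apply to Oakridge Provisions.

Art. I. closes 9:00 PM, after 7:00 PM; floor area 13,000 square feet < 19,800 square feet → Commercial Authorization not required.
Art. II. is a home-based business; serves food to the public; closes 9:00 PM, at/before 10:00 PM → Regulatory Certificate required.
Art. III. floor area 13,000 square feet < 16,700 square feet; is a home-based business → Operating Permit required.
Art. IV. is a home-based business; closes 9:00 PM, at/before 11:00 PM → Home Occupation Certificate not required.
Art. V. floor area 13,000 square feet ≤ 15,300 square feet → Large Premises Certificate not required.
Art. VI. serves food to the public; closes 9:00 PM, at/before 10:00 PM; does not offer tattoo or body-art services → Food Handler Certificate not required.
Art. VII. floor area 13,000 square feet ≤ 14,000 square feet; serves food to the public; closes 9:00 PM, after 8:00 PM → Small Premises License required.
Art. VIII. closes 9:00 PM, at/before 10:00 PM; is a home-based business (not: operates from an industrially zoned site) → Daytime License not required.
Art. IX. floor area 13,000 square feet > 9,200 square feet; closes 9:00 PM, at/before 2:00 AM; serves food to the public → Large Premises Registration required.
Art. X. is a home-based business; closes 9:00 PM, at/before 11:00 PM → Standard Permit required.
Art. XI. floor area 13,000 square feet > 11,000 square feet; is a home-based business; closes 9:00 PM, after 7:00 PM → Large Premises License not required.

Large Premises Registration, Operating Permit, Regulatory Certificate, Small Premises License, Standard Permit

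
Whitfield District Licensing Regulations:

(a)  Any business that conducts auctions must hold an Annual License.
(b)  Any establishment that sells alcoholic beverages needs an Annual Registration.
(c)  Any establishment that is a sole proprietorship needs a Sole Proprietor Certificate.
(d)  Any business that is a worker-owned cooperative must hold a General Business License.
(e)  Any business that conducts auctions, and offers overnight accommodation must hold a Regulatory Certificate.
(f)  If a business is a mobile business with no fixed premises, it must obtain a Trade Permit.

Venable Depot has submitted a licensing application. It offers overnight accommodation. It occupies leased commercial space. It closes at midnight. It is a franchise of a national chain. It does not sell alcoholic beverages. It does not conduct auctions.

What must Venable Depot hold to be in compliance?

(a) does not conduct auctions → Annual License not required.
(b) does not sell alcoholic beverages → Annual Registration not required.
(c) is a franchise of a national chain (not: is a sole proprietorship) → Sole Proprietor Certificate not required.
(d) is a franchise of a national chain (not: is a worker-owned cooperative) → General Business License not required.
(e) does not conduct auctions; offers overnight accommodation → Regulatory Certificate not required.
(f) occupies leased commercial space (not: is a mobile business with no fixed premises) → Trade Permit not required.

None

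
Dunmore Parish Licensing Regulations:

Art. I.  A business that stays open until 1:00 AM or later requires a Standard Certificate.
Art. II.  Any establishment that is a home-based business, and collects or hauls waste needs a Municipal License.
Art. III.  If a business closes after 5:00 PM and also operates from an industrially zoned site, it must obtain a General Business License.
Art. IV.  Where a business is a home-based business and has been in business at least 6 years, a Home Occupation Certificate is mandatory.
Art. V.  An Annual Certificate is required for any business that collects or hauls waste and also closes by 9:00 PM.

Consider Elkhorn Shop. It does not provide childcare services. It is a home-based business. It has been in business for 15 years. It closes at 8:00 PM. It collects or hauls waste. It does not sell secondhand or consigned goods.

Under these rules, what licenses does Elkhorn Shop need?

Annual Certificate, Home Occupation Certificate, Municipal License

Art. I. closes 8:00 PM, at/before 1:00 AM → Standard Certificate not required.
Art. II. is a home-based business; collects or hauls waste → Municipal License required.
Art. III. closes 8:00 PM, after 5:00 PM; is a home-based business (not: operates from an industrially zoned site) → General Business License not required.
Art. IV. is a home-based business; years in business 15 ≥ 6 → Home Occupation Certificate required.
Art. V. collects or hauls waste; closes 8:00 PM, at/before 9:00 PM → Annual Certificate required.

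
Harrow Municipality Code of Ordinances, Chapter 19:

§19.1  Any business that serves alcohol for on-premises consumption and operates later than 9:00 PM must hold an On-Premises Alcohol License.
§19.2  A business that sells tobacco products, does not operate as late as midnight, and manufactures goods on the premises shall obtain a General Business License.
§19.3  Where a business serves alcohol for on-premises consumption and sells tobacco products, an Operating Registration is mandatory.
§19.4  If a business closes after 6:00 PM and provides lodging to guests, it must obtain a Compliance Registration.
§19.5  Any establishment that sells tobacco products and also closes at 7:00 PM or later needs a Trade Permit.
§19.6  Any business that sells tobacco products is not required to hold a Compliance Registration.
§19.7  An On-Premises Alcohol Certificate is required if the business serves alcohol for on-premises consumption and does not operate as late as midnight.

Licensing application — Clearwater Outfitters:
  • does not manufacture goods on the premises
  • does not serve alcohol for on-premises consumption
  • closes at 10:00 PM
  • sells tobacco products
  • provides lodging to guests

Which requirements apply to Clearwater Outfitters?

§19.1 does not serve alcohol for on-premises consumption; closes 10:00 PM, after 9:00 PM → On-Premises Alcohol License not required.
§19.2 sells tobacco products; closes 10:00 PM, at/before midnight; does not manufacture goods on the premises → General Business License not required.
§19.3 does not serve alcohol for on-premises consumption; sells tobacco products → Operating Registration not required.
§19.4 closes 10:00 PM, after 6:00 PM; provides lodging to guests → Compliance Registration required.
§19.5 sells tobacco products; closes 10:00 PM, after 7:00 PM → Trade Permit required.
§19.6 sells tobacco products → exempt from Compliance Registration.
§19.7 does not serve alcohol for on-premises consumption; closes 10:00 PM, at/before midnight → On-Premises Alcohol Certificate not required.

Trade Permit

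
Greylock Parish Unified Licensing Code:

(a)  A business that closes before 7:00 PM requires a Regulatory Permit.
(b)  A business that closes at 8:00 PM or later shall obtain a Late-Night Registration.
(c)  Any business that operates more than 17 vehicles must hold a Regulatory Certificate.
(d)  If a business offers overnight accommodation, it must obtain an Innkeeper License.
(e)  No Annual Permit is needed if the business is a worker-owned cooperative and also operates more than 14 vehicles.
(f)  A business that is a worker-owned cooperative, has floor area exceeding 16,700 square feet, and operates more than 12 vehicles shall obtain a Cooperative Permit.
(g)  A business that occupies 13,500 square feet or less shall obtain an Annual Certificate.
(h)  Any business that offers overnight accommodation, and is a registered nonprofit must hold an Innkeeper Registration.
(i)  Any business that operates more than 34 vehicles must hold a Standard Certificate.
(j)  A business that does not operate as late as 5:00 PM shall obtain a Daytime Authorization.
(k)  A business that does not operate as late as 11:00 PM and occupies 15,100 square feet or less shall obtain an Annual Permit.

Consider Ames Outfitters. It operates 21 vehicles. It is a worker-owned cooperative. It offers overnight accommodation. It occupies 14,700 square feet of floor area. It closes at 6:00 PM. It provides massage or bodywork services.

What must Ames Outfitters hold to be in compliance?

(a) closes 6:00 PM, at/before 7:00 PM → Regulatory Permit required.
(b) closes 6:00 PM, at/before 8:00 PM → Late-Night Registration not required.
(c) vehicles 21 > 17 → Regulatory Certificate required.
(d) offers overnight accommodation → Innkeeper License required.
(e) is a worker-owned cooperative; vehicles 21 > 14 → exempt from Annual Permit.
(f) is a worker-owned cooperative; floor area 14,700 square feet ≤ 16,700 square feet; vehicles 21 > 12 → Cooperative Permit not required.
(g) floor area 14,700 square feet > 13,500 square feet → Annual Certificate not required.
(h) offers overnight accommodation; is a worker-owned cooperative (not: is a registered nonprofit) → Innkeeper Registration not required.
(i) vehicles 21 ≤ 34 → Standard Certificate not required.
(j) closes 6:00 PM, after 5:00 PM → Daytime Authorization not required.
(k) closes 6:00 PM, at/before 11:00 PM; floor area 14,700 square feet ≤ 15,100 square feet → Annual Permit required.

Innkeeper License, Regulatory Certificate, Regulatory Permit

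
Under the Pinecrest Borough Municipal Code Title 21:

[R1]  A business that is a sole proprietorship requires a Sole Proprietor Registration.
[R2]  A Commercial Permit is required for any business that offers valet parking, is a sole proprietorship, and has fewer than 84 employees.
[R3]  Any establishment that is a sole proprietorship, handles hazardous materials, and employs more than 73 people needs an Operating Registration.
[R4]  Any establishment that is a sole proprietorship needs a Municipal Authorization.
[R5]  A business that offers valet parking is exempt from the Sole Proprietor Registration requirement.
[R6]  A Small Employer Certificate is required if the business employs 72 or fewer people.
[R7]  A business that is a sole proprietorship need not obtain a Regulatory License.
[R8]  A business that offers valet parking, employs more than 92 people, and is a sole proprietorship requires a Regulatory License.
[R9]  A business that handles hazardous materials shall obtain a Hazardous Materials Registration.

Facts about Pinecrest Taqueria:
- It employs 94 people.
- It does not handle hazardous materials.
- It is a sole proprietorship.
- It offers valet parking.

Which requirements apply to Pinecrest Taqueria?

[R1] is a sole proprietorship → Sole Proprietor Registration required.
[R2] offers valet parking; is a sole proprietorship; employees 94 ≥ 84 → Commercial Permit not required.
[R3] is a sole proprietorship; does not handle hazardous materials; employees 94 > 73 → Operating Registration not required.
[R4] is a sole proprietorship → Municipal Authorization required.
[R5] offers valet parking → exempt from Sole Proprietor Registration.
[R6] employees 94 > 72 → Small Employer Certificate not required.
[R7] is a sole proprietorship → exempt from Regulatory License.
[R8] offers valet parking; employees 94 > 92; is a sole proprietorship → Regulatory License required.
[R9] does not handle hazardous materials → Hazardous Materials Registration not required.

Municipal Authorization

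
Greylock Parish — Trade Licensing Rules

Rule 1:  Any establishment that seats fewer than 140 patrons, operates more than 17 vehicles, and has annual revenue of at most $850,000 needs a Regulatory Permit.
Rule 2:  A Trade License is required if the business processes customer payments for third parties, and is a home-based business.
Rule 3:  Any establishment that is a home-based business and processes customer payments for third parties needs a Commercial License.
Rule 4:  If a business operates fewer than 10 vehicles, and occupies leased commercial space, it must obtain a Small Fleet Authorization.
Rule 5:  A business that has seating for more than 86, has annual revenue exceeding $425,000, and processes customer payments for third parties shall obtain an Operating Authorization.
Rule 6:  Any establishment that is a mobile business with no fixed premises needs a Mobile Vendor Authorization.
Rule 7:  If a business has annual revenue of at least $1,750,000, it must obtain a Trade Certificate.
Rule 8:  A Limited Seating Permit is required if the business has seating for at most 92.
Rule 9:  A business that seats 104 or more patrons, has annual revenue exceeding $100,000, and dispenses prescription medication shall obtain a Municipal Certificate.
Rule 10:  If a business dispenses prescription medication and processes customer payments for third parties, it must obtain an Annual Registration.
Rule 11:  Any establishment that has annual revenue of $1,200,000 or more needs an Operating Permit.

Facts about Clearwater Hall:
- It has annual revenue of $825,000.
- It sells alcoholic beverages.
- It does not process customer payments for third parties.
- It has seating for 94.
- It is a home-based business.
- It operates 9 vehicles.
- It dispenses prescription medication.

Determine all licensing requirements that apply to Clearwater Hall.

None

Rule 1: seating 94 < 140; vehicles 9 ≤ 17; revenue $825,000 ≤ $850,000 → Regulatory Permit not required.
Rule 2: does not process customer payments for third parties; is a home-based business → Trade License not required.
Rule 3: is a home-based business; does not process customer payments for third parties → Commercial License not required.
Rule 4: vehicles 9 < 10; is a home-based business (not: occupies leased commercial space) → Small Fleet Authorization not required.
Rule 5: seating 94 > 86; revenue $825,000 > $425,000; does not process customer payments for third parties → Operating Authorization not required.
Rule 6: is a home-based business (not: is a mobile business with no fixed premises) → Mobile Vendor Authorization not required.
Rule 7: revenue $825,000 < $1,750,000 → Trade Certificate not required.
Rule 8: seating 94 > 92 → Limited Seating Permit not required.
Rule 9: seating 94 < 104; revenue $825,000 > $100,000; dispenses prescription medication → Municipal Certificate not required.
Rule 10: dispenses prescription medication; does not process customer payments for third parties → Annual Registration not required.
Rule 11: revenue $825,000 < $1,200,000 → Operating Permit not required.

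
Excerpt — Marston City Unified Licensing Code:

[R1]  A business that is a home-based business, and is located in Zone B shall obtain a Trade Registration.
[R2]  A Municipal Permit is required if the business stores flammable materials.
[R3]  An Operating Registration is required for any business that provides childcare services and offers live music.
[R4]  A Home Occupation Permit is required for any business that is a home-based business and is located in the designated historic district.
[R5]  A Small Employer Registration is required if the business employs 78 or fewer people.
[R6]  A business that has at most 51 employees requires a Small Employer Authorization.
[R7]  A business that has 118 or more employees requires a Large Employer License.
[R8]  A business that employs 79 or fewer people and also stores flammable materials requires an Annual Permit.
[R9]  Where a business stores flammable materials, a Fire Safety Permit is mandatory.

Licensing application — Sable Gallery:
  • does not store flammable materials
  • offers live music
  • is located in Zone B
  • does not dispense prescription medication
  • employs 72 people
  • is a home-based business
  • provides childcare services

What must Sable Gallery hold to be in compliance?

Operating Registration, Small Employer Registration, Trade Registration

[R1] is a home-based business; is located in Zone B → Trade Registration required.
[R2] does not store flammable materials → Municipal Permit not required.
[R3] provides childcare services; offers live music → Operating Registration required.
[R4] is a home-based business; is located in Zone B (not: is located in the designated historic district) → Home Occupation Permit not required.
[R5] employees 72 ≤ 78 → Small Employer Registration required.
[R6] employees 72 > 51 → Small Employer Authorization not required.
[R7] employees 72 < 118 → Large Employer License not required.
[R8] employees 72 ≤ 79; does not store flammable materials → Annual Permit not required.
[R9] does not store flammable materials → Fire Safety Permit not required.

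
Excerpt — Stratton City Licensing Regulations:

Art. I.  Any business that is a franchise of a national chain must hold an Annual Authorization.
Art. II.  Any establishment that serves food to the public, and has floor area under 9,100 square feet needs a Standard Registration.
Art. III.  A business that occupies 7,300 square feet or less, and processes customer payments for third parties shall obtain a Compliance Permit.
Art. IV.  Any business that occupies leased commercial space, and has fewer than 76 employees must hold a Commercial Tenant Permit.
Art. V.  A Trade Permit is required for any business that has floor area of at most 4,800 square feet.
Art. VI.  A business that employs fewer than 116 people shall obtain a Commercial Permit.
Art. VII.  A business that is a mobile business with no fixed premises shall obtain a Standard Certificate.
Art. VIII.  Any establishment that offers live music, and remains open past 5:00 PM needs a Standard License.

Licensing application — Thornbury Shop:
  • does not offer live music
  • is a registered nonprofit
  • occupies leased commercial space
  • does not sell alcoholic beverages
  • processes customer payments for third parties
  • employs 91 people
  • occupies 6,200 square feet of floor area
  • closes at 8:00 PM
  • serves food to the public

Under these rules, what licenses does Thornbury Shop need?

Art. I. is a registered nonprofit (not: is a franchise of a national chain) → Annual Authorization not required.
Art. II. serves food to the public; floor area 6,200 square feet < 9,100 square feet → Standard Registration required.
Art. III. floor area 6,200 square feet ≤ 7,300 square feet; processes customer payments for third parties → Compliance Permit required.
Art. IV. occupies leased commercial space; employees 91 ≥ 76 → Commercial Tenant Permit not required.
Art. V. floor area 6,200 square feet > 4,800 square feet → Trade Permit not required.
Art. VI. employees 91 < 116 → Commercial Permit required.
Art. VII. occupies leased commercial space (not: is a mobile business with no fixed premises) → Standard Certificate not required.
Art. VIII. does not offer live music; closes 8:00 PM, after 5:00 PM → Standard License not required.

Commercial Permit, Compliance Permit, Standard Registration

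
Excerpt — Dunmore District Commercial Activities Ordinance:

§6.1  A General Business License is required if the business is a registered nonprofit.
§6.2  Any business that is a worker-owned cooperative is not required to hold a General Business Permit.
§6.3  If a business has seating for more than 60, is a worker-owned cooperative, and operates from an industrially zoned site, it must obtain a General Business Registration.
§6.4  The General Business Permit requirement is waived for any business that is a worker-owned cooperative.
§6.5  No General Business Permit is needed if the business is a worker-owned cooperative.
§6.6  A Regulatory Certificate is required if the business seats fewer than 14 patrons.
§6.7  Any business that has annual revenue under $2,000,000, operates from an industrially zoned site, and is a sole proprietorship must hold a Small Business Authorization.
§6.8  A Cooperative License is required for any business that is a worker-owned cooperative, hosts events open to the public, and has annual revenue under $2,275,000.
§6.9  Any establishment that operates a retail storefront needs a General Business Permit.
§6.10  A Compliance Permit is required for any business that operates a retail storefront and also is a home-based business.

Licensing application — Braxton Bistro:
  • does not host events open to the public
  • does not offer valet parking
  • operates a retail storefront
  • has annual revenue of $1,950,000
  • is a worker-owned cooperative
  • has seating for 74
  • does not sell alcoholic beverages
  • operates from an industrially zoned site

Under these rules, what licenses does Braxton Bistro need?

§6.1 is a worker-owned cooperative (not: is a registered nonprofit) → General Business License not required.
§6.2 is a worker-owned cooperative → exempt from General Business Permit.
§6.3 seating 74 > 60; is a worker-owned cooperative; operates from an industrially zoned site → General Business Registration required.
§6.4 is a worker-owned cooperative → exempt from General Business Permit.
§6.5 is a worker-owned cooperative → exempt from General Business Permit.
§6.6 seating 74 ≥ 14 → Regulatory Certificate not required.
§6.7 revenue $1,950,000 < $2,000,000; operates from an industrially zoned site; is a worker-owned cooperative (not: is a sole proprietorship) → Small Business Authorization not required.
§6.8 is a worker-owned cooperative; does not host events open to the public; revenue $1,950,000 < $2,275,000 → Cooperative License not required.
§6.9 operates a retail storefront → General Business Permit required.
§6.10 operates a retail storefront; operates from an industrially zoned site (not: is a home-based business) → Compliance Permit not required.

General Business Registration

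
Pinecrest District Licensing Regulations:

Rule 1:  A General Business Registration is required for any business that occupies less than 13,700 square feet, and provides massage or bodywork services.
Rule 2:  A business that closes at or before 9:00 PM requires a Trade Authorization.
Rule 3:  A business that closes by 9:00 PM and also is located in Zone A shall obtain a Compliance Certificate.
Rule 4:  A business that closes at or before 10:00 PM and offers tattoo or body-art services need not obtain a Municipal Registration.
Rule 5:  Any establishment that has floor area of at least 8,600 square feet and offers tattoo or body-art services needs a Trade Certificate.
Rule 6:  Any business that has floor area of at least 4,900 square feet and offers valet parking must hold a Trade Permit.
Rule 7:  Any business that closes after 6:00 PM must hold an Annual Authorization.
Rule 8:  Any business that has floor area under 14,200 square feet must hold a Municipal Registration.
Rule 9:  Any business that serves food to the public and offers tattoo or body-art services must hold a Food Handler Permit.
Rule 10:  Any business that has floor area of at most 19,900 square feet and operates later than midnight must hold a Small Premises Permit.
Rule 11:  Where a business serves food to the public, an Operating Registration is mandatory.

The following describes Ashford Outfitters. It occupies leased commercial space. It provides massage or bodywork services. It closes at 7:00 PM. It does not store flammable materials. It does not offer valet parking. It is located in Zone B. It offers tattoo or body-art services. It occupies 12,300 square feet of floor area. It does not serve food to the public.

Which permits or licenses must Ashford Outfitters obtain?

Rule 1: floor area 12,300 square feet < 13,700 square feet; provides massage or bodywork services → General Business Registration required.
Rule 2: closes 7:00 PM, at/before 9:00 PM → Trade Authorization required.
Rule 3: closes 7:00 PM, at/before 9:00 PM; is located in Zone B (not: is located in Zone A) → Compliance Certificate not required.
Rule 4: closes 7:00 PM, at/before 10:00 PM; offers tattoo or body-art services → exempt from Municipal Registration.
Rule 5: floor area 12,300 square feet ≥ 8,600 square feet; offers tattoo or body-art services → Trade Certificate required.
Rule 6: floor area 12,300 square feet ≥ 4,900 square feet; does not offer valet parking → Trade Permit not required.
Rule 7: closes 7:00 PM, after 6:00 PM → Annual Authorization required.
Rule 8: floor area 12,300 square feet < 14,200 square feet → Municipal Registration required.
Rule 9: does not serve food to the public; offers tattoo or body-art services → Food Handler Permit not required.
Rule 10: floor area 12,300 square feet ≤ 19,900 square feet; closes 7:00 PM, at/before midnight → Small Premises Permit not required.
Rule 11: does not serve food to the public → Operating Registration not required.

Annual Authorization, General Business Registration, Trade Authorization, Trade Certificate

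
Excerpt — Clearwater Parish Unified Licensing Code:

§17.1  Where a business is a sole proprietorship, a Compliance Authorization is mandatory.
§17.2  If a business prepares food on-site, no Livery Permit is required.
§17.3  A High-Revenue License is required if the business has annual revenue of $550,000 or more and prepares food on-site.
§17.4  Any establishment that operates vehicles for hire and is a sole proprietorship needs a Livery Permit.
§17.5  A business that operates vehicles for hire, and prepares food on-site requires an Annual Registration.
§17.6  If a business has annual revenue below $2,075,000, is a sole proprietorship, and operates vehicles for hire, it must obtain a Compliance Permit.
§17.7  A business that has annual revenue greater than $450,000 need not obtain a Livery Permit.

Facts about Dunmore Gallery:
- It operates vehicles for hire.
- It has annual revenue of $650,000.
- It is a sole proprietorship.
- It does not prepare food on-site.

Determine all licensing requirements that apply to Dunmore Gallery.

Compliance Authorization, Compliance Permit

§17.1 is a sole proprietorship → Compliance Authorization required.
§17.2 does not prepare food on-site → Livery Permit exemption does not apply.
§17.3 revenue $650,000 ≥ $550,000; does not prepare food on-site → High-Revenue License not required.
§17.4 operates vehicles for hire; is a sole proprietorship → Livery Permit required.
§17.5 operates vehicles for hire; does not prepare food on-site → Annual Registration not required.
§17.6 revenue $650,000 < $2,075,000; is a sole proprietorship; operates vehicles for hire → Compliance Permit required.
§17.7 revenue $650,000 > $450,000 → exempt from Livery Permit.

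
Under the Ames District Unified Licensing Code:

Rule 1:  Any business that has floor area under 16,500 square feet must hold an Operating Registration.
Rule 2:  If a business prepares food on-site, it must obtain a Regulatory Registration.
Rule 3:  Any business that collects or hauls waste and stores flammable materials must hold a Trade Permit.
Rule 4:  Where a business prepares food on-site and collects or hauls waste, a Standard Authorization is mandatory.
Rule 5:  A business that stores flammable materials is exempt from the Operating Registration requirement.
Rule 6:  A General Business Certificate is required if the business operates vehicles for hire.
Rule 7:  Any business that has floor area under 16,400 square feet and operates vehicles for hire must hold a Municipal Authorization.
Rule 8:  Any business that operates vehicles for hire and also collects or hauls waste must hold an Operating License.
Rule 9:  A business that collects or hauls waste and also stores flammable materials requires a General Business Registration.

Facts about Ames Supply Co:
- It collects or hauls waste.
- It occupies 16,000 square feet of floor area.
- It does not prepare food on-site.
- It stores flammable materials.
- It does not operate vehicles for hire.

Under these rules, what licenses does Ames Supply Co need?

General Business Registration, Trade Permit

Rule 1: floor area 16,000 square feet < 16,500 square feet → Operating Registration required.
Rule 2: does not prepare food on-site → Regulatory Registration not required.
Rule 3: collects or hauls waste; stores flammable materials → Trade Permit required.
Rule 4: does not prepare food on-site; collects or hauls waste → Standard Authorization not required.
Rule 5: stores flammable materials → exempt from Operating Registration.
Rule 6: does not operate vehicles for hire → General Business Certificate not required.
Rule 7: floor area 16,000 square feet < 16,400 square feet; does not operate vehicles for hire → Municipal Authorization not required.
Rule 8: does not operate vehicles for hire; collects or hauls waste → Operating License not required.
Rule 9: collects or hauls waste; stores flammable materials → General Business Registration required.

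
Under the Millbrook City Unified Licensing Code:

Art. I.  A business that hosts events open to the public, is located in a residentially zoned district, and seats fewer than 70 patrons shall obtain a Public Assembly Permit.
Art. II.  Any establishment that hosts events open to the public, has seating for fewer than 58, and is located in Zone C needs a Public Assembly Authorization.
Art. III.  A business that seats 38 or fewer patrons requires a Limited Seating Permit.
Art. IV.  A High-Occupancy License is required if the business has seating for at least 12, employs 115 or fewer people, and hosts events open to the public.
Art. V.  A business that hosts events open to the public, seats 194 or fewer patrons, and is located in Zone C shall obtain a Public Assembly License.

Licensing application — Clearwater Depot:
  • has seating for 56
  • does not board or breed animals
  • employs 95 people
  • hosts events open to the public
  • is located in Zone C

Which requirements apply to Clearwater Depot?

High-Occupancy License, Public Assembly Authorization, Public Assembly License

Art. I. hosts events open to the public; is located in Zone C (not: is located in a residentially zoned district); seating 56 < 70 → Public Assembly Permit not required.
Art. II. hosts events open to the public; seating 56 < 58; is located in Zone C → Public Assembly Authorization required.
Art. III. seating 56 > 38 → Limited Seating Permit not required.
Art. IV. seating 56 ≥ 12; employees 95 ≤ 115; hosts events open to the public → High-Occupancy License required.
Art. V. hosts events open to the public; seating 56 ≤ 194; is located in Zone C → Public Assembly License required.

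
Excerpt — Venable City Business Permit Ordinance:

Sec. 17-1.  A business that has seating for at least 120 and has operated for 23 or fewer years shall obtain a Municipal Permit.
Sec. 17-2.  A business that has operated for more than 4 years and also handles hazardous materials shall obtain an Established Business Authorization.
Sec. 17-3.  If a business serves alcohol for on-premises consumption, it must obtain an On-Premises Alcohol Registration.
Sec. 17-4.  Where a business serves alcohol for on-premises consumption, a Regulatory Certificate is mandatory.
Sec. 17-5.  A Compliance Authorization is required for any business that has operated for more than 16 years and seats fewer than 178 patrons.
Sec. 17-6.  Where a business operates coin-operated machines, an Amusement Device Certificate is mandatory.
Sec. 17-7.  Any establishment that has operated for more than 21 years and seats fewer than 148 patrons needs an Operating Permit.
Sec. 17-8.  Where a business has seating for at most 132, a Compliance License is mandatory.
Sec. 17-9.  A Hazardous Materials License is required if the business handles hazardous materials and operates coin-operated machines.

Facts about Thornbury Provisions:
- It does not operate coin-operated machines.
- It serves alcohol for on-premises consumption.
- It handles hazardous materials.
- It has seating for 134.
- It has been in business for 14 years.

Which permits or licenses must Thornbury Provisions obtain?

Established Business Authorization, Municipal Permit, On-Premises Alcohol Registration, Regulatory Certificate

Sec. 17-1. seating 134 ≥ 120; years in business 14 ≤ 23 → Municipal Permit required.
Sec. 17-2. years in business 14 > 4; handles hazardous materials → Established Business Authorization required.
Sec. 17-3. serves alcohol for on-premises consumption → On-Premises Alcohol Registration required.
Sec. 17-4. serves alcohol for on-premises consumption → Regulatory Certificate required.
Sec. 17-5. years in business 14 ≤ 16; seating 134 < 178 → Compliance Authorization not required.
Sec. 17-6. does not operate coin-operated machines → Amusement Device Certificate not required.
Sec. 17-7. years in business 14 ≤ 21; seating 134 < 148 → Operating Permit not required.
Sec. 17-8. seating 134 > 132 → Compliance License not required.
Sec. 17-9. handles hazardous materials; does not operate coin-operated machines → Hazardous Materials License not required.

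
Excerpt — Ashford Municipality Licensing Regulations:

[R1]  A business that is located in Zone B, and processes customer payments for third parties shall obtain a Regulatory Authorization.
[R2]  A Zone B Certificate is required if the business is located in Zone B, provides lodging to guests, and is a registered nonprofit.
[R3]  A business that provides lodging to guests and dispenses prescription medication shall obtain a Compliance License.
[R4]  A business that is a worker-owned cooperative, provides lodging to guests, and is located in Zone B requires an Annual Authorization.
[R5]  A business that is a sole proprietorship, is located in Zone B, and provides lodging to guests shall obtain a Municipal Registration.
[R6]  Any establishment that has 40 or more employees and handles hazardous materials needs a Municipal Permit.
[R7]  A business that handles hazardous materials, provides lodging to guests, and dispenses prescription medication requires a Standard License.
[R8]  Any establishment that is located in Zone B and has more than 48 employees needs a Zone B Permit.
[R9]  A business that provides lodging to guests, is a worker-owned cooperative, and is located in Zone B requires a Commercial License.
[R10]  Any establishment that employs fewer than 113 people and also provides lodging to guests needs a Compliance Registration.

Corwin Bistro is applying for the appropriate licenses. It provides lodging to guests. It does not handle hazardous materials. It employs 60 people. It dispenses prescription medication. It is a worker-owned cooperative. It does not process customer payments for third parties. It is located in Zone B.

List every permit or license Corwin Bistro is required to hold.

Annual Authorization, Commercial License, Compliance License, Compliance Registration, Zone B Permit

[R1] is located in Zone B; does not process customer payments for third parties → Regulatory Authorization not required.
[R2] is located in Zone B; provides lodging to guests; is a worker-owned cooperative (not: is a registered nonprofit) → Zone B Certificate not required.
[R3] provides lodging to guests; dispenses prescription medication → Compliance License required.
[R4] is a worker-owned cooperative; provides lodging to guests; is located in Zone B → Annual Authorization required.
[R5] is a worker-owned cooperative (not: is a sole proprietorship); is located in Zone B; provides lodging to guests → Municipal Registration not required.
[R6] employees 60 ≥ 40; does not handle hazardous materials → Municipal Permit not required.
[R7] does not handle hazardous materials; provides lodging to guests; dispenses prescription medication → Standard License not required.
[R8] is located in Zone B; employees 60 > 48 → Zone B Permit required.
[R9] provides lodging to guests; is a worker-owned cooperative; is located in Zone B → Commercial License required.
[R10] employees 60 < 113; provides lodging to guests → Compliance Registration required.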